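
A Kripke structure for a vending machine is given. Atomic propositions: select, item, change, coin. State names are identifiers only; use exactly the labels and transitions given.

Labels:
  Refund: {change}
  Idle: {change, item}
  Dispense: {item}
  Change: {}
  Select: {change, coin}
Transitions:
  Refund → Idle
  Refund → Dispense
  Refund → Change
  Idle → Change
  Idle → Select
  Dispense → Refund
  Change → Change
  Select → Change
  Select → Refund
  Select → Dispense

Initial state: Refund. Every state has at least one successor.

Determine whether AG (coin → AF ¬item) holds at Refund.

States satisfying coin → AF ¬item: {Refund, Idle, Dispense, Change, Select}.
States satisfying AG (coin → AF ¬item): {Refund, Idle, Dispense, Change, Select}.
Every state reachable from Refund satisfies coin → AF ¬item.
Refund ∈ Sat(AG (coin → AF ¬item)).

Yes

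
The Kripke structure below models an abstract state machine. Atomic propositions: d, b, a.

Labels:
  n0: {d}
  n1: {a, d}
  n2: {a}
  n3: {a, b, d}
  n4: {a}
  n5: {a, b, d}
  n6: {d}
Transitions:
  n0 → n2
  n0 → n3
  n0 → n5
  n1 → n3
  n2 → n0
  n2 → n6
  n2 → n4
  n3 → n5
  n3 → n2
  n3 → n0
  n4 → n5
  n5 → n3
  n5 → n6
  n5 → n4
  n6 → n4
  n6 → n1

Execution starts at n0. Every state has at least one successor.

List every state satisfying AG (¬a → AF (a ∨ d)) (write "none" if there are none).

{n0, n1, n2, n3, n4, n5, n6}

States satisfying ¬a → AF (a ∨ d): {n0, n1, n2, n3, n4, n5, n6}.
States satisfying AG (¬a → AF (a ∨ d)): {n0, n1, n2, n3, n4, n5, n6}.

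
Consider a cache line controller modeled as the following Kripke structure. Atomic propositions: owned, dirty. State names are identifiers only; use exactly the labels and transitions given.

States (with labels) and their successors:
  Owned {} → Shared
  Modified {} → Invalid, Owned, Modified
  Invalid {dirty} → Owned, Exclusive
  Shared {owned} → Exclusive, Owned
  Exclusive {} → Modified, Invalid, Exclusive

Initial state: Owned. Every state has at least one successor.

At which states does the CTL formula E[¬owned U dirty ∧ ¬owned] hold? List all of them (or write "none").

{Modified, Invalid, Exclusive}

States satisfying ¬owned: {Owned, Modified, Invalid, Exclusive}.
States satisfying dirty ∧ ¬owned: {Invalid}.
States satisfying E[¬owned U dirty ∧ ¬owned]: {Modified, Invalid, Exclusive}.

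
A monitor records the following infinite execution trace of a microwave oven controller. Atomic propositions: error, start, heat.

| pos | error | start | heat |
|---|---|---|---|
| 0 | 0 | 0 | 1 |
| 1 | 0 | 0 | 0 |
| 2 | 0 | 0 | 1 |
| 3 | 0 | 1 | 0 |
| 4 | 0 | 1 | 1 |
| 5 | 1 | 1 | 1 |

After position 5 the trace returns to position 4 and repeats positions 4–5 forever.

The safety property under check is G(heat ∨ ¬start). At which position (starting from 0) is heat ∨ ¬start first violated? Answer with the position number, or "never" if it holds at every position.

3

Check heat ∨ ¬start at each position in order: 0 ✓, 1 ✓, 2 ✓.
At position 3 the labels are {start}, so heat ∨ ¬start is false there. This is the first violation.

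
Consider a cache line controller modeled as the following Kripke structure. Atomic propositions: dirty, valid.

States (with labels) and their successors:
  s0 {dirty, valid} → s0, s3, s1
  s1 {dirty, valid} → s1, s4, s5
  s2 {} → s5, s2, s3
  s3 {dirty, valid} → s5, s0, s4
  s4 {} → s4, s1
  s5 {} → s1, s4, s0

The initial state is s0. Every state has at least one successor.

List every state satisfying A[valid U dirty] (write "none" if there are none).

{s0, s1, s3}

States satisfying valid: {s0, s1, s3}.
States satisfying dirty: {s0, s1, s3}.
States satisfying A[valid U dirty]: {s0, s1, s3}.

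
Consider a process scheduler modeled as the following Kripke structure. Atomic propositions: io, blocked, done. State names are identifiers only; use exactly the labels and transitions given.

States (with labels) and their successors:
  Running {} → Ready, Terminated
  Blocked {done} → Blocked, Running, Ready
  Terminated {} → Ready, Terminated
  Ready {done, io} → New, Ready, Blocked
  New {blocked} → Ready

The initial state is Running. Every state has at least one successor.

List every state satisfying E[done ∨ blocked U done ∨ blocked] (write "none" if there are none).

{Blocked, Ready, New}

States satisfying done ∨ blocked: {Blocked, Ready, New}.
States satisfying E[done ∨ blocked U done ∨ blocked]: {Blocked, Ready, New}.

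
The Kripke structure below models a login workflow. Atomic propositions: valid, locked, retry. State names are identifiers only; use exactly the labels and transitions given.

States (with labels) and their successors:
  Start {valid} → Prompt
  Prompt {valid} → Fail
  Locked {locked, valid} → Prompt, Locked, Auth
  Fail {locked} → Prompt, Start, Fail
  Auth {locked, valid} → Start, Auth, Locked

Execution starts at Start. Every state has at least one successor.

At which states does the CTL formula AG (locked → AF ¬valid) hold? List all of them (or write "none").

{Start, Prompt, Fail}

States satisfying locked → AF ¬valid: {Start, Prompt, Fail}.
States satisfying AG (locked → AF ¬valid): {Start, Prompt, Fail}.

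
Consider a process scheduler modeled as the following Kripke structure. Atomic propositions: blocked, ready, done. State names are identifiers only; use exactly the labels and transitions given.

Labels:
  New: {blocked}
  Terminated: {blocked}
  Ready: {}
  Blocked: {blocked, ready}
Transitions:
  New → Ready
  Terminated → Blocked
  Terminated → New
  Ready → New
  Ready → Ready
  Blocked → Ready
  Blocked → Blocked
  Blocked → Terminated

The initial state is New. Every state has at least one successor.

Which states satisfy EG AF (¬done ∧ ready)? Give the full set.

{Blocked}

States satisfying AF (¬done ∧ ready): {Blocked}.
States satisfying EG AF (¬done ∧ ready): {Blocked}.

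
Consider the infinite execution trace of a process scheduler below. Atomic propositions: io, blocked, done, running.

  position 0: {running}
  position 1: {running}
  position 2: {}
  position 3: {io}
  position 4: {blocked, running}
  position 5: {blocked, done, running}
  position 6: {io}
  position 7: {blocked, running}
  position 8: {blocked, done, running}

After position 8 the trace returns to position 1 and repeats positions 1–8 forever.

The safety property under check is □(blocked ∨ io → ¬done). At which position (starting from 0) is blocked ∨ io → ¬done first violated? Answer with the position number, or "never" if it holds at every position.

5

Check blocked ∨ io → ¬done at each position in order: 0 ✓, 1 ✓, 2 ✓, 3 ✓, 4 ✓.
At position 5 the labels are {blocked, done, running}, so blocked ∨ io → ¬done is false there. This is the first violation.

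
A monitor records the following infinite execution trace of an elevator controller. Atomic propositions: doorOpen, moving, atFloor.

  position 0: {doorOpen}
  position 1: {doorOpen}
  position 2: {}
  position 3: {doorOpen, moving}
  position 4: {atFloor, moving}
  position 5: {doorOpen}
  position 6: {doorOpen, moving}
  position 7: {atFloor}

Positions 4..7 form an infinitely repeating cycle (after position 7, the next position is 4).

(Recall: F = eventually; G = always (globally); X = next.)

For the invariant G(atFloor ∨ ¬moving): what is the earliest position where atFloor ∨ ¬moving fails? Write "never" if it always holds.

Check atFloor ∨ ¬moving at each position in order: 0 ✓, 1 ✓, 2 ✓.
At position 3 the labels are {doorOpen, moving}, so atFloor ∨ ¬moving is false there. This is the first violation.

3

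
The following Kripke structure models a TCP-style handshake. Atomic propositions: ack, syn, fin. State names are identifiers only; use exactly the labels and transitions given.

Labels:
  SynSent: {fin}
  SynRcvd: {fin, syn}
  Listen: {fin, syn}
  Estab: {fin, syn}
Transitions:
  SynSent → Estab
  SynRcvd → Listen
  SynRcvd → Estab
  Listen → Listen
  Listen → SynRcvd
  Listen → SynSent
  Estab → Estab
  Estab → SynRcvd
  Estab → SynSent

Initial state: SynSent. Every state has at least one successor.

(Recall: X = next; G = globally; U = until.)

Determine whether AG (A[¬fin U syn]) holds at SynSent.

Violated

States satisfying A[¬fin U syn]: {SynRcvd, Listen, Estab}.
States satisfying AG (A[¬fin U syn]): ∅.
SynSent is reachable from SynSent and violates A[¬fin U syn], so AG fails at SynSent.
SynSent ∉ Sat(AG (A[¬fin U syn])).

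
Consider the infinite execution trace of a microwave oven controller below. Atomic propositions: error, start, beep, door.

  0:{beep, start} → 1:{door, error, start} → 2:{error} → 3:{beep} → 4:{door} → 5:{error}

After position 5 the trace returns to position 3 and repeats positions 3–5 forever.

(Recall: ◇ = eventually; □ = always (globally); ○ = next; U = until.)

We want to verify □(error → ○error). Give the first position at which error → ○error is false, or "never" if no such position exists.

Check error → ○error at each position in order: 0 ✓, 1 ✓.
At position 2 the labels are {error} and the next position 3 has {beep}, so error → ○error is false there. This is the first violation.

2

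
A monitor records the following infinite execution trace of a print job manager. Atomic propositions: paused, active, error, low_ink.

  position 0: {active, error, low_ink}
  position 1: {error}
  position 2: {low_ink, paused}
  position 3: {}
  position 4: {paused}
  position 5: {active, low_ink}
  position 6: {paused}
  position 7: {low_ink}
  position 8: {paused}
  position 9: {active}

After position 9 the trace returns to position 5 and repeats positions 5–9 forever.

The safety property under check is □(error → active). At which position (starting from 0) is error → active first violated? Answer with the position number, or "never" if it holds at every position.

1

Check error → active at each position in order: 0 ✓.
At position 1 the labels are {error}, so error → active is false there. This is the first violation.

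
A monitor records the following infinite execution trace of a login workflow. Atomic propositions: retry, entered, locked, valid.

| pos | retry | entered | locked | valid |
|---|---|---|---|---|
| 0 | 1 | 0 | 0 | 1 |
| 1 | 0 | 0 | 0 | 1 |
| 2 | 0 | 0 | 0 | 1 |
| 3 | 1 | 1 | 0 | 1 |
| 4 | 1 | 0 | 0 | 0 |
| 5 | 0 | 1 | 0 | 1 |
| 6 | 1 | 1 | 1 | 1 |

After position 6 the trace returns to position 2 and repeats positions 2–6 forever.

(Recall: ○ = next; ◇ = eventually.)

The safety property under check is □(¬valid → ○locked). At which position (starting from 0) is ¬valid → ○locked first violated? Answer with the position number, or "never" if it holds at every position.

4

Check ¬valid → ○locked at each position in order: 0 ✓, 1 ✓, 2 ✓, 3 ✓.
At position 4 the labels are {retry} and the next position 5 has {entered, valid}, so ¬valid → ○locked is false there. This is the first violation.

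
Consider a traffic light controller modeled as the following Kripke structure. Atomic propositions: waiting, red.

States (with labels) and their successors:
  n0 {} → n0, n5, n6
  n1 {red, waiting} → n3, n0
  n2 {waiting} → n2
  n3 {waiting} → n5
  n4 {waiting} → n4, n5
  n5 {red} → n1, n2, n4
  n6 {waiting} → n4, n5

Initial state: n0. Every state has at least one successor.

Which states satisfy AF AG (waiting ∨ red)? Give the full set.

{n2}

States satisfying AG (waiting ∨ red): {n2}.
States satisfying AF AG (waiting ∨ red): {n2}.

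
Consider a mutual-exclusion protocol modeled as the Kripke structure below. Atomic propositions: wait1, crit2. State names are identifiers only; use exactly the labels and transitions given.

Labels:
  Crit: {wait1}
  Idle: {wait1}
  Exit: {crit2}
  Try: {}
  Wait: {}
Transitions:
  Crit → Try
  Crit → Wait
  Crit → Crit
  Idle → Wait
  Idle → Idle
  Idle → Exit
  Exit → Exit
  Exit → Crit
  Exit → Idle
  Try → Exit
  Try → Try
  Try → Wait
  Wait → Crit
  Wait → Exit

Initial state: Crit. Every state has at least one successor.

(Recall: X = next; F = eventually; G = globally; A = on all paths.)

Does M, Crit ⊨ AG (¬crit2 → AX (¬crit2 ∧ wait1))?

States satisfying ¬crit2 → AX (¬crit2 ∧ wait1): {Exit}.
States satisfying AG (¬crit2 → AX (¬crit2 ∧ wait1)): ∅.
Crit is reachable from Crit and violates ¬crit2 → AX (¬crit2 ∧ wait1), so AG fails at Crit.
Crit ∉ Sat(AG (¬crit2 → AX (¬crit2 ∧ wait1))).

Violated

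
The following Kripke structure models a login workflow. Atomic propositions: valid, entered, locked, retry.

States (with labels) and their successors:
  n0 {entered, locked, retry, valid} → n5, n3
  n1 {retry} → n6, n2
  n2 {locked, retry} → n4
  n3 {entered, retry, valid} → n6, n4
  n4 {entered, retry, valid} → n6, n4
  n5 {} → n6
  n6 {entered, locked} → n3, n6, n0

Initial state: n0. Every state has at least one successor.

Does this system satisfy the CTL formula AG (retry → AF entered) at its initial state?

States satisfying retry → AF entered: {n0, n1, n2, n3, n4, n5, n6}.
States satisfying AG (retry → AF entered): {n0, n1, n2, n3, n4, n5, n6}.
Every state reachable from n0 satisfies retry → AF entered.
n0 ∈ Sat(AG (retry → AF entered)).

Yes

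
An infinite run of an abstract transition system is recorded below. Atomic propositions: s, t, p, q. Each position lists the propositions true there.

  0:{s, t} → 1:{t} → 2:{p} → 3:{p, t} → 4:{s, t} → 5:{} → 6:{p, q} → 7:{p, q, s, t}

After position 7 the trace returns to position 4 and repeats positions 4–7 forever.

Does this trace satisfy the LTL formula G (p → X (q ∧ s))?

No

p → X (q ∧ s) must hold at every position from 0 onward. It fails at position 2, so G (p → X (q ∧ s)) is false.
Positions where p holds: 2, 3, 6, 7.
Check X (q ∧ s) at each: 2→fails, 3→fails, 6→ok, 7→fails.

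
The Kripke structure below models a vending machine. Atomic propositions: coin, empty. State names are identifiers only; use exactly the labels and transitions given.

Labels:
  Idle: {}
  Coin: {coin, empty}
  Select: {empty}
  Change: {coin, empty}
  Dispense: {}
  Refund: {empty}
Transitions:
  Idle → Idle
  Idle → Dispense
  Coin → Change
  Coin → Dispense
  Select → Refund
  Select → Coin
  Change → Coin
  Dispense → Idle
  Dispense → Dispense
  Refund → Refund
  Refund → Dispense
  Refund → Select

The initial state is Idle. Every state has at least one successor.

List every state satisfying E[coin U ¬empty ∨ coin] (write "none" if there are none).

{Idle, Coin, Change, Dispense}

States satisfying coin: {Coin, Change}.
States satisfying ¬empty ∨ coin: {Idle, Coin, Change, Dispense}.
States satisfying E[coin U ¬empty ∨ coin]: {Idle, Coin, Change, Dispense}.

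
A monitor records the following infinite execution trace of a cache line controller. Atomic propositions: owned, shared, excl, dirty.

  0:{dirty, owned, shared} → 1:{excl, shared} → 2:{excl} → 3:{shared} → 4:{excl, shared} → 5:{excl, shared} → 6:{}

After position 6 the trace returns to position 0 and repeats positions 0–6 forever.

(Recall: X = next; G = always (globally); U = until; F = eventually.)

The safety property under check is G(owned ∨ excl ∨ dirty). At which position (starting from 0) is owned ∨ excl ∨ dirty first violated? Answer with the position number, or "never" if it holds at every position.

Check owned ∨ excl ∨ dirty at each position in order: 0 ✓, 1 ✓, 2 ✓.
At position 3 the labels are {shared}, so owned ∨ excl ∨ dirty is false there. This is the first violation.

3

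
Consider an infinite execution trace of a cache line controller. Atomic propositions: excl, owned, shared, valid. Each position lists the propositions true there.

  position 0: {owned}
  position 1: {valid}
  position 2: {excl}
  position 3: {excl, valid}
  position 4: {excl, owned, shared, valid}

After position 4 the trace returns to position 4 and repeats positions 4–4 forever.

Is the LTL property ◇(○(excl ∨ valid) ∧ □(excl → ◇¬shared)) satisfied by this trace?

○(excl ∨ valid) ∧ □(excl → ◇¬shared) is false at every position 0..4, so it never becomes true and ◇(○(excl ∨ valid) ∧ □(excl → ◇¬shared)) fails.

No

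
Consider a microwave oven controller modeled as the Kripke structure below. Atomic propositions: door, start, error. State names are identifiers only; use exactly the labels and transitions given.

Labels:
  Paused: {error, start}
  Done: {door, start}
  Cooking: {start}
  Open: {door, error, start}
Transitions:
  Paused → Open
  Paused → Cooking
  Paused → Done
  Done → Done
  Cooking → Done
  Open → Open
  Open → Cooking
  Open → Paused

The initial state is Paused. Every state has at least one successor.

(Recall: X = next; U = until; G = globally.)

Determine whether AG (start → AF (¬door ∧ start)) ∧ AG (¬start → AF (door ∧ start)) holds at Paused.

States satisfying start → AF (¬door ∧ start): {Paused, Cooking}.
States satisfying AG (start → AF (¬door ∧ start)): ∅.
States satisfying ¬start → AF (door ∧ start): {Paused, Done, Cooking, Open}.
States satisfying AG (¬start → AF (door ∧ start)): {Paused, Done, Cooking, Open}.
States satisfying AG (start → AF (¬door ∧ start)) ∧ AG (¬start → AF (door ∧ start)): ∅.
Paused ∉ Sat(AG (start → AF (¬door ∧ start)) ∧ AG (¬start → AF (door ∧ start))).

Violated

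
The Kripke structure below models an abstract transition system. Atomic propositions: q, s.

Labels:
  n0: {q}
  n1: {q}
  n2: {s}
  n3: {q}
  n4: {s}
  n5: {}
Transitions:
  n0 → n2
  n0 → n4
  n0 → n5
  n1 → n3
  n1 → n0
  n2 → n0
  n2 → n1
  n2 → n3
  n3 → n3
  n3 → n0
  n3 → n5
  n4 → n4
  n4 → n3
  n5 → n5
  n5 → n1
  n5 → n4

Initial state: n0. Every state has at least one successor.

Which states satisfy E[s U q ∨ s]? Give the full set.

States satisfying s: {n2, n4}.
States satisfying q ∨ s: {n0, n1, n2, n3, n4}.
States satisfying E[s U q ∨ s]: {n0, n1, n2, n3, n4}.

{n0, n1, n2, n3, n4}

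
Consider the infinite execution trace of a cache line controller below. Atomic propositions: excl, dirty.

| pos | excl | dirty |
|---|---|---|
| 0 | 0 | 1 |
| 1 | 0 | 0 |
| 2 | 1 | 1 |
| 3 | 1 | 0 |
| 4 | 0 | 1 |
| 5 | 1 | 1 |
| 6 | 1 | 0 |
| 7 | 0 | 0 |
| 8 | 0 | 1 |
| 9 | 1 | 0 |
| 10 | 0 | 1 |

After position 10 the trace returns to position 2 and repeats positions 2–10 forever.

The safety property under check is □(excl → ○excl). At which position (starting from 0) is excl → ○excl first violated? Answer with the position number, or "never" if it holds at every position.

Check excl → ○excl at each position in order: 0 ✓, 1 ✓, 2 ✓.
At position 3 the labels are {excl} and the next position 4 has {dirty}, so excl → ○excl is false there. This is the first violation.

3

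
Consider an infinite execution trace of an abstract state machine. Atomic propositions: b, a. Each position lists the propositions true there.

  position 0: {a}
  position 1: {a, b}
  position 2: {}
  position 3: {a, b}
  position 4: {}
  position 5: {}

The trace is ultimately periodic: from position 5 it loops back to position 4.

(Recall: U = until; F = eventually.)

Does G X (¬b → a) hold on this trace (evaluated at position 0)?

Violated

X (¬b → a) must hold at every position from 0 onward. It fails at position 1, so G X (¬b → a) is false.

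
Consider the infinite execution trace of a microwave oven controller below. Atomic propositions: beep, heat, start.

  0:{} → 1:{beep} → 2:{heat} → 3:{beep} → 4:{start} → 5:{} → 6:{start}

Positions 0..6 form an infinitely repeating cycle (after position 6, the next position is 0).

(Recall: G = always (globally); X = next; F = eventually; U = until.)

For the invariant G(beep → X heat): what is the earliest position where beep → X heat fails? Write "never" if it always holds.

3

Check beep → X heat at each position in order: 0 ✓, 1 ✓, 2 ✓.
At position 3 the labels are {beep} and the next position 4 has {start}, so beep → X heat is false there. This is the first violation.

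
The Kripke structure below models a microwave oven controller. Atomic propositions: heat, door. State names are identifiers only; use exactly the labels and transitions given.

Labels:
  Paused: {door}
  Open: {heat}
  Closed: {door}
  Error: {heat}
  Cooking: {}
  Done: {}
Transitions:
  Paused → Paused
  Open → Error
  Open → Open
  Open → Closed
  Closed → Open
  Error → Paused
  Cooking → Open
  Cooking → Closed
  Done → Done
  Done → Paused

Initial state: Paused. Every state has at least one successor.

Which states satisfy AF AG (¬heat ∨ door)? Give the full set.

States satisfying AG (¬heat ∨ door): {Paused, Done}.
States satisfying AF AG (¬heat ∨ door): {Paused, Error, Done}.

{Paused, Error, Done}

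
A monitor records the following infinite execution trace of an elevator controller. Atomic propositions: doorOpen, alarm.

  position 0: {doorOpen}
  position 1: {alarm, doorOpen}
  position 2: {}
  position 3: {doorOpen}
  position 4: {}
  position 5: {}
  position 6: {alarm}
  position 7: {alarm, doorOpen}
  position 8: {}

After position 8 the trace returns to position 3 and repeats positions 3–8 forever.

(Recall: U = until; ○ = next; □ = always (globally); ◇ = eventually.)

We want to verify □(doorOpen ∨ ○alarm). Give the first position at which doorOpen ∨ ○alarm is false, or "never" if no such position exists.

2

Check doorOpen ∨ ○alarm at each position in order: 0 ✓, 1 ✓.
At position 2 the labels are {} and the next position 3 has {doorOpen}, so doorOpen ∨ ○alarm is false there. This is the first violation.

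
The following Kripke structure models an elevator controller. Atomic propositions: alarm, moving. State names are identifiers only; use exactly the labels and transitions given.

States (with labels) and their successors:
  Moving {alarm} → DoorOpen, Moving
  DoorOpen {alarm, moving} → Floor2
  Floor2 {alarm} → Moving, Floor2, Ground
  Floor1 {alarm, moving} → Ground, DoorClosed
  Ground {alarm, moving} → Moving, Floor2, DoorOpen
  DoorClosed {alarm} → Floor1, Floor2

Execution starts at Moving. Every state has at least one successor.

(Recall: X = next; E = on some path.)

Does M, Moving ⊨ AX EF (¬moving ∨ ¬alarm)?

Holds

States satisfying EF (¬moving ∨ ¬alarm): {Moving, DoorOpen, Floor2, Floor1, Ground, DoorClosed}.
States satisfying AX EF (¬moving ∨ ¬alarm): {Moving, DoorOpen, Floor2, Floor1, Ground, DoorClosed}.
Moving ∈ Sat(AX EF (¬moving ∨ ¬alarm)).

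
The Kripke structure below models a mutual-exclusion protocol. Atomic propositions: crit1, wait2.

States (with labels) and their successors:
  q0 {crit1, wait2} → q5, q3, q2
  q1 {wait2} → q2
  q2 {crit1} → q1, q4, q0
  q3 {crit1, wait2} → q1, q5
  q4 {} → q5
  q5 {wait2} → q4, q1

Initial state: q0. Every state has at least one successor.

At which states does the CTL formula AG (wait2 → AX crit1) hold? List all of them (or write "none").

States satisfying wait2 → AX crit1: {q1, q2, q4}.
States satisfying AG (wait2 → AX crit1): ∅.

none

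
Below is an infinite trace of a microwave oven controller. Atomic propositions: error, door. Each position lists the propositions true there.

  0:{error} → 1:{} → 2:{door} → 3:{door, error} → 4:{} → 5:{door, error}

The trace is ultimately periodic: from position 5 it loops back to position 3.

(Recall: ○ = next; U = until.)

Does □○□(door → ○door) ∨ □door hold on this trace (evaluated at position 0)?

Violated

○□(door → ○door) must hold at every position from 0 onward. It fails at position 0, so □○□(door → ○door) is false.
door must hold at every position from 0 onward. It fails at position 0, so □door is false.
At position 0: □○□(door → ○door) is false; □door is false; so □○□(door → ○door) ∨ □door is false.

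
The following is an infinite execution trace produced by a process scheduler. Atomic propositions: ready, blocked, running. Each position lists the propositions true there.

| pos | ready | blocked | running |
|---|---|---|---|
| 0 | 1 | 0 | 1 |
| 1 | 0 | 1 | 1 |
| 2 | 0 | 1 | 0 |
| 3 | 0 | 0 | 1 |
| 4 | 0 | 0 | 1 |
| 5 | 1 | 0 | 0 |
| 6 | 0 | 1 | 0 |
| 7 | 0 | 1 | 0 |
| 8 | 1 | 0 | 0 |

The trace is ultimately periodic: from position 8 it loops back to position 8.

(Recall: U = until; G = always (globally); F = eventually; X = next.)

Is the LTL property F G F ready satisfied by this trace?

G F ready holds at position 0, which is reachable from 0, so F G F ready holds.

Satisfied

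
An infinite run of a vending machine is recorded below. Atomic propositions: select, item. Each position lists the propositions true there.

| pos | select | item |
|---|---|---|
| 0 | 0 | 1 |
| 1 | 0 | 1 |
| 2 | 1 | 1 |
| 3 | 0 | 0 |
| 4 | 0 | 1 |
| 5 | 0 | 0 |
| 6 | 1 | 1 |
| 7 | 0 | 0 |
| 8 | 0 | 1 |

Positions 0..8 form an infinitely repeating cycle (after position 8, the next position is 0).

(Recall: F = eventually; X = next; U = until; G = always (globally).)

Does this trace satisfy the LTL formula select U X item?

Yes

Walking from position 0: X item first holds at position 0, and select holds at every earlier position along the way, so select U X item holds.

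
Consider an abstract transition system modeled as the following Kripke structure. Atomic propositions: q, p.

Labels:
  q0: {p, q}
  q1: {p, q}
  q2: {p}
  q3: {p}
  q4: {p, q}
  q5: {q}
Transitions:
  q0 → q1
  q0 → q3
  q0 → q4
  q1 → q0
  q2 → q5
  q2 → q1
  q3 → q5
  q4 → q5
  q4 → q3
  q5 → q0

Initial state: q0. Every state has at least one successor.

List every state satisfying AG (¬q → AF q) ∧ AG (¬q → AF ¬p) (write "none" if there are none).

{q0, q1, q3, q4, q5}

States satisfying ¬q → AF q: {q0, q1, q2, q3, q4, q5}.
States satisfying AG (¬q → AF q): {q0, q1, q2, q3, q4, q5}.
States satisfying ¬q → AF ¬p: {q0, q1, q3, q4, q5}.
States satisfying AG (¬q → AF ¬p): {q0, q1, q3, q4, q5}.
States satisfying AG (¬q → AF q) ∧ AG (¬q → AF ¬p): {q0, q1, q3, q4, q5}.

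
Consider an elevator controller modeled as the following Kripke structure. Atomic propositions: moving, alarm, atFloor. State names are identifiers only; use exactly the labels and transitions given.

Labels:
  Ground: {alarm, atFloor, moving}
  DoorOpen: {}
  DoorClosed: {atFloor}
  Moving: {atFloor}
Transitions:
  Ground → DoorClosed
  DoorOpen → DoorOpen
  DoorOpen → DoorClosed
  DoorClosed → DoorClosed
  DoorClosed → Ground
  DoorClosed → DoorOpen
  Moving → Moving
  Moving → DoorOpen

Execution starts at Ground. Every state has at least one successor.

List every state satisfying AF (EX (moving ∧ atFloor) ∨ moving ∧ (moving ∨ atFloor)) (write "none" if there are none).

States satisfying AF (EX (moving ∧ atFloor) ∨ moving ∧ (moving ∨ atFloor)): {Ground, DoorClosed}.

{Ground, DoorClosed}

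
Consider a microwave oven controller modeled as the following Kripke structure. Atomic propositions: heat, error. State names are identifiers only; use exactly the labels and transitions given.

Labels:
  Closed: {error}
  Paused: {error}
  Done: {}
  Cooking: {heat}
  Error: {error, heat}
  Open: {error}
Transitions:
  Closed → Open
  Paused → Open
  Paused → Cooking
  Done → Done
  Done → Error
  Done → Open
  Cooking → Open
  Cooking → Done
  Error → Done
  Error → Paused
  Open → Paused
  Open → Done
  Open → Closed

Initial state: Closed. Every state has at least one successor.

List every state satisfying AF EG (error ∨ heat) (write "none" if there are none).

States satisfying EG (error ∨ heat): {Closed, Paused, Cooking, Error, Open}.
States satisfying AF EG (error ∨ heat): {Closed, Paused, Cooking, Error, Open}.

{Closed, Paused, Cooking, Error, Open}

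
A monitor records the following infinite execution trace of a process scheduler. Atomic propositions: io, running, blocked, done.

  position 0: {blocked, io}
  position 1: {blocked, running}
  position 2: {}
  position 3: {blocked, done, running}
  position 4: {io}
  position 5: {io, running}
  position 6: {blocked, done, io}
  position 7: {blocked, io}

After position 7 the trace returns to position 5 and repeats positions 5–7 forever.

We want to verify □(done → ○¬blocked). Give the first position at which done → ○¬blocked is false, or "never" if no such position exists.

Check done → ○¬blocked at each position in order: 0 ✓, 1 ✓, 2 ✓, 3 ✓, 4 ✓, 5 ✓.
At position 6 the labels are {blocked, done, io} and the next position 7 has {blocked, io}, so done → ○¬blocked is false there. This is the first violation.

6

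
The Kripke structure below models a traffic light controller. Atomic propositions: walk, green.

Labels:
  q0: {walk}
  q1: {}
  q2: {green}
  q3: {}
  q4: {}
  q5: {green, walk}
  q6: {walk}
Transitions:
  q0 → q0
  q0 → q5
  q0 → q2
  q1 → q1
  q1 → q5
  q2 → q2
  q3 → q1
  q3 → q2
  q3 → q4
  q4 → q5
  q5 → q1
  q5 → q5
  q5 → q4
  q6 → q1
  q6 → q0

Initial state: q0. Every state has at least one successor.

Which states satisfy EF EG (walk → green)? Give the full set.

{q0, q1, q2, q3, q4, q5, q6}

States satisfying EG (walk → green): {q1, q2, q3, q4, q5}.
States satisfying EF EG (walk → green): {q0, q1, q2, q3, q4, q5, q6}.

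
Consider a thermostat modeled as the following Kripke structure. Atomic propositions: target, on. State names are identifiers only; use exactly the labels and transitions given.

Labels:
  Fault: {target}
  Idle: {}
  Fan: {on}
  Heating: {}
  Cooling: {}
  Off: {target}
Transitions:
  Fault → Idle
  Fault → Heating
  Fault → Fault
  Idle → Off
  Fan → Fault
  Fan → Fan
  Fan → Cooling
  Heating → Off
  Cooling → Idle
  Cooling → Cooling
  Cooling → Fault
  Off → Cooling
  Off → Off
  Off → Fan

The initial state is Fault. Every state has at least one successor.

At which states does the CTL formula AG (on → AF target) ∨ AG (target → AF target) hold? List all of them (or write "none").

{Fault, Idle, Fan, Heating, Cooling, Off}

States satisfying on → AF target: {Fault, Idle, Heating, Cooling, Off}.
States satisfying AG (on → AF target): ∅.
States satisfying target → AF target: {Fault, Idle, Fan, Heating, Cooling, Off}.
States satisfying AG (target → AF target): {Fault, Idle, Fan, Heating, Cooling, Off}.
States satisfying AG (on → AF target) ∨ AG (target → AF target): {Fault, Idle, Fan, Heating, Cooling, Off}.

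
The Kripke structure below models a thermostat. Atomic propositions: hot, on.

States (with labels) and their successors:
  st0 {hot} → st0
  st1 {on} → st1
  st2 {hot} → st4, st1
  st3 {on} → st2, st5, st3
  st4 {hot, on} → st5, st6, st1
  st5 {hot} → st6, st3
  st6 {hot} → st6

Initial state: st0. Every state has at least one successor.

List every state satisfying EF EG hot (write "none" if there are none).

{st0, st2, st3, st4, st5, st6}

States satisfying EG hot: {st0, st2, st4, st5, st6}.
States satisfying EF EG hot: {st0, st2, st3, st4, st5, st6}.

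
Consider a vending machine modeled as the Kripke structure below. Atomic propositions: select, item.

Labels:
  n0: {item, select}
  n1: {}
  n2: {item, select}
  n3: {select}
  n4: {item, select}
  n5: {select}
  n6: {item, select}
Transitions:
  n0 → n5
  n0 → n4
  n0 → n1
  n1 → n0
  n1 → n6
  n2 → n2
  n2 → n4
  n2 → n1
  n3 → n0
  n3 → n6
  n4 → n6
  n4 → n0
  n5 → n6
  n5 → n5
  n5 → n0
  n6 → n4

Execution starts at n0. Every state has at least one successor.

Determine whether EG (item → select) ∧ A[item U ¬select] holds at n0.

No

States satisfying item → select: {n0, n1, n2, n3, n4, n5, n6}.
States satisfying EG (item → select): {n0, n1, n2, n3, n4, n5, n6}.
States satisfying item: {n0, n2, n4, n6}.
States satisfying ¬select: {n1}.
States satisfying A[item U ¬select]: {n1}.
States satisfying EG (item → select) ∧ A[item U ¬select]: {n1}.
n0 ∉ Sat(EG (item → select) ∧ A[item U ¬select]).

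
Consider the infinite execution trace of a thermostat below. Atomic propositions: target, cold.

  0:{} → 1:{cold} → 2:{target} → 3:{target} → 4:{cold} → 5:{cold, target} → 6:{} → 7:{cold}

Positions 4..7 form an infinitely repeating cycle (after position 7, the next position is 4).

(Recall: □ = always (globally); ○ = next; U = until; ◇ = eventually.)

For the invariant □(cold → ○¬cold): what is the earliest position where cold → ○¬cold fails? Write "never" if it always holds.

4

Check cold → ○¬cold at each position in order: 0 ✓, 1 ✓, 2 ✓, 3 ✓.
At position 4 the labels are {cold} and the next position 5 has {cold, target}, so cold → ○¬cold is false there. This is the first violation.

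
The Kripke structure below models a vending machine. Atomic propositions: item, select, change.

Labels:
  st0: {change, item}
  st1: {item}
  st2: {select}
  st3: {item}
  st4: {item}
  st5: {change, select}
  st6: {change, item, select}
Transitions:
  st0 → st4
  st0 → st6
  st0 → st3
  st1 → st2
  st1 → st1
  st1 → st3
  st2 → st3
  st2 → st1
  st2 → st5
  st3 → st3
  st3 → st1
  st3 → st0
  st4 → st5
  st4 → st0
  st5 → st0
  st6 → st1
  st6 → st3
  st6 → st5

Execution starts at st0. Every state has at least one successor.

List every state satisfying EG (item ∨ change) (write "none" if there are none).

{st0, st1, st3, st4, st5, st6}

States satisfying item ∨ change: {st0, st1, st3, st4, st5, st6}.
States satisfying EG (item ∨ change): {st0, st1, st3, st4, st5, st6}.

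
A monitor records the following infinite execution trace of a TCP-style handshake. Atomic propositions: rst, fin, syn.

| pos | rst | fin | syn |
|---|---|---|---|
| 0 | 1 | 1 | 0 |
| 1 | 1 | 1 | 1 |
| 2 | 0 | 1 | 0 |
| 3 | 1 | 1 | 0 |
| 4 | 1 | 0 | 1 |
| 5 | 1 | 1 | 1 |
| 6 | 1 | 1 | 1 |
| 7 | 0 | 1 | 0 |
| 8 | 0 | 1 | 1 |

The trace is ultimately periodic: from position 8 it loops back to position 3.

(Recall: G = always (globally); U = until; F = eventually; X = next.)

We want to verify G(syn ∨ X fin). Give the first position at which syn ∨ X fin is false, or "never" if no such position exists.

Check syn ∨ X fin at each position in order: 0 ✓, 1 ✓, 2 ✓.
At position 3 the labels are {fin, rst} and the next position 4 has {rst, syn}, so syn ∨ X fin is false there. This is the first violation.

3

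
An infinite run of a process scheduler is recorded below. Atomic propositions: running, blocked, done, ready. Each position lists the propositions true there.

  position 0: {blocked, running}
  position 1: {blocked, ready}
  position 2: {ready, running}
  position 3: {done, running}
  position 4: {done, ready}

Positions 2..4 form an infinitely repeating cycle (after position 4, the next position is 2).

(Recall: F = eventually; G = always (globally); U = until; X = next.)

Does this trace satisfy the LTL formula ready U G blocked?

Does not hold

Walking from position 0: at position 0, G blocked has not yet held and ready fails, so ready U G blocked is false.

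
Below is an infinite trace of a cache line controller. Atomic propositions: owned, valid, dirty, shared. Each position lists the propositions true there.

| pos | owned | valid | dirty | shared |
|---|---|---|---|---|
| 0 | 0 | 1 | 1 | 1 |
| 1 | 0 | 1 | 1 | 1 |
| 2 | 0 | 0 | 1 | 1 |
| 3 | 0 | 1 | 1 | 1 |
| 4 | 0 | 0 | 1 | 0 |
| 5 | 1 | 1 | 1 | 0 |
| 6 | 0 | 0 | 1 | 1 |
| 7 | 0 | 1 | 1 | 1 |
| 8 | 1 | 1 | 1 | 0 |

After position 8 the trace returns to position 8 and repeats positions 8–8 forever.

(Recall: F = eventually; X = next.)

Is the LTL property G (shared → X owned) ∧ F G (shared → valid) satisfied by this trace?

Violated

shared → X owned must hold at every position from 0 onward. It fails at position 0, so G (shared → X owned) is false.
Positions where shared holds: 0, 1, 2, 3, 6, 7.
Check X owned at each: 0→fails, 1→fails, 2→fails, 3→fails, 6→fails, 7→ok.
G (shared → valid) holds at position 7, which is reachable from 0, so F G (shared → valid) holds.
At position 0: G (shared → X owned) is false; F G (shared → valid) is true; so G (shared → X owned) ∧ F G (shared → valid) is false.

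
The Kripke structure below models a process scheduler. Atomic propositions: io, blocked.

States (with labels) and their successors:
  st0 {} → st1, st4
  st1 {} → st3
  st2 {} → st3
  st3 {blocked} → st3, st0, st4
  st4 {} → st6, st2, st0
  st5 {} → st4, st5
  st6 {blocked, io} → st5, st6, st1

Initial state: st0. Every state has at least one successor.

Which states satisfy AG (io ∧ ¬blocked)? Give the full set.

none

States satisfying io ∧ ¬blocked: ∅.
States satisfying AG (io ∧ ¬blocked): ∅.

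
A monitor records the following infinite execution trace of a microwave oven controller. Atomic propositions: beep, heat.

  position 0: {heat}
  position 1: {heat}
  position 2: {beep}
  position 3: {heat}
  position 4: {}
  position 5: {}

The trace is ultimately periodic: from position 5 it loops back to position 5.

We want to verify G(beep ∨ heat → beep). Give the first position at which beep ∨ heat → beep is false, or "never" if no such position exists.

0

At position 0 the labels are {heat}, so beep ∨ heat → beep is false there. This is the first violation.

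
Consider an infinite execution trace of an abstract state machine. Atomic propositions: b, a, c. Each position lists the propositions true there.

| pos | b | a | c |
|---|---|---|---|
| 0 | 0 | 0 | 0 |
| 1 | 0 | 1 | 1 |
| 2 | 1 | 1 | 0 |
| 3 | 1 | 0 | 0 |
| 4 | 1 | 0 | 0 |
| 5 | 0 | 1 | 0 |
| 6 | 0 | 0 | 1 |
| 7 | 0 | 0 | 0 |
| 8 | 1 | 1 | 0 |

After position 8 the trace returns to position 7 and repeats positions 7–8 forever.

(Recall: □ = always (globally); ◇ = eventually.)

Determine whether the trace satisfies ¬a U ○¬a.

Walking from position 0: at position 1, ○¬a has not yet held and ¬a fails, so ¬a U ○¬a is false.

Does not hold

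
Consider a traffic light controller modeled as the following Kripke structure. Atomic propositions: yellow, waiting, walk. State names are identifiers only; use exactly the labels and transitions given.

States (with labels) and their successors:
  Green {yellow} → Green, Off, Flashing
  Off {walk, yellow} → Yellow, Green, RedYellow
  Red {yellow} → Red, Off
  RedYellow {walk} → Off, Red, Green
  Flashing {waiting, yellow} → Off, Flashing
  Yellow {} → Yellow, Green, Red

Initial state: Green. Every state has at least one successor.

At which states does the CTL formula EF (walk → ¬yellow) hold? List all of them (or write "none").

{Green, Off, Red, RedYellow, Flashing, Yellow}

States satisfying walk → ¬yellow: {Green, Red, RedYellow, Flashing, Yellow}.
States satisfying EF (walk → ¬yellow): {Green, Off, Red, RedYellow, Flashing, Yellow}.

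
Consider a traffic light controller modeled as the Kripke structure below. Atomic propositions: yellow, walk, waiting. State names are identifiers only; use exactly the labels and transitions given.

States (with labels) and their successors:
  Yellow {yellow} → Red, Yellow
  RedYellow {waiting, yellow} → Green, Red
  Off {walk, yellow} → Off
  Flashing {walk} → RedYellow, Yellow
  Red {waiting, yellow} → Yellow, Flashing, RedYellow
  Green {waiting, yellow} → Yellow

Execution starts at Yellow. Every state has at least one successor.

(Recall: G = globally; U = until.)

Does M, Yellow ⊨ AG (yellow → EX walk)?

States satisfying yellow → EX walk: {Off, Flashing, Red}.
States satisfying AG (yellow → EX walk): {Off}.
Green is reachable from Yellow and violates yellow → EX walk, so AG fails at Yellow.
Yellow ∉ Sat(AG (yellow → EX walk)).

No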